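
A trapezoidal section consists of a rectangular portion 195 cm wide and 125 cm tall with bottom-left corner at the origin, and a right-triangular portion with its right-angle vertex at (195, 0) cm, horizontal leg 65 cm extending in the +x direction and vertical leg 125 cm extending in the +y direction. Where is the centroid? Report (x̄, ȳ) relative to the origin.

x̄ = 114.52 cm, ȳ = 59.52 cm

rectangular portion: A = 195 × 125 = 24375.00, centroid at (97.50, 62.50).
triangular portion: A = ½·65·125 = 4062.50, centroid at (216.67, 41.67).
ΣA = 28437.50 cm², ΣAx̄ = 3256770.83 cm³, ΣAȳ = 1692708.33 cm³.
x̄ = 3256770.83/28437.50 = 114.52 cm; ȳ = 1692708.33/28437.50 = 59.52 cm.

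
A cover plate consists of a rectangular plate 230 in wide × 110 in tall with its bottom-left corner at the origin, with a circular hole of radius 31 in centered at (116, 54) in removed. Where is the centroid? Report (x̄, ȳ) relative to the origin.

Part | A | x̄ᵢ | ȳᵢ | A·x̄ᵢ | A·ȳᵢ
plate | 25300.00 | 115.00 | 55.00 | 2909500.00 | 1391500.00
hole | -3019.07 | 116.00 | 54.00 | -350212.18 | -163029.81
Σ | 22280.93 |  |  | 2559287.82 | 1228470.19
x̄ = 2559287.82 / 22280.93 = 114.86 in
ȳ = 1228470.19 / 22280.93 = 55.14 in

x̄ = 114.86 in, ȳ = 55.14 in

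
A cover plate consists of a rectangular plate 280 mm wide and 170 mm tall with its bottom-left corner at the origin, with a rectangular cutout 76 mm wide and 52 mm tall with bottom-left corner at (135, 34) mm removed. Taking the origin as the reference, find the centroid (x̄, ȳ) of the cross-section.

Part | A | x̄ᵢ | ȳᵢ | A·x̄ᵢ | A·ȳᵢ
plate | 47600.00 | 140.00 | 85.00 | 6664000.00 | 4046000.00
hole | -3952.00 | 173.00 | 60.00 | -683696.00 | -237120.00
Σ | 43648.00 |  |  | 5980304.00 | 3808880.00
x̄ = 5980304.00 / 43648.00 = 137.01 mm
ȳ = 3808880.00 / 43648.00 = 87.26 mm

x̄ = 137.01 mm, ȳ = 87.26 mm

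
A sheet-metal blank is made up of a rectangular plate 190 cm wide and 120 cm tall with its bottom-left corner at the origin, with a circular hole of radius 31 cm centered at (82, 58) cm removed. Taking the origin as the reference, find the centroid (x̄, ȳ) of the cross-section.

Part | A | x̄ᵢ | ȳᵢ | A·x̄ᵢ | A·ȳᵢ
plate | 22800.00 | 95.00 | 60.00 | 2166000.00 | 1368000.00
hole | -3019.07 | 82.00 | 58.00 | -247563.78 | -175106.09
Σ | 19780.93 |  |  | 1918436.22 | 1192893.91
x̄ = 1918436.22 / 19780.93 = 96.98 cm
ȳ = 1192893.91 / 19780.93 = 60.31 cm

x̄ = 96.98 cm, ȳ = 60.31 cm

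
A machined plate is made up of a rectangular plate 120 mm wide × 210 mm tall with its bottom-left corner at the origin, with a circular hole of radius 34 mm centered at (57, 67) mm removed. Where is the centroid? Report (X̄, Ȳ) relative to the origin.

plate: A = 120 × 210 = 25200.00, centroid at (60.00, 105.00).
hole: A = −π·34² = -3631.68, centroid at (57.00, 67.00).
ΣA = 21568.32 mm², ΣAX̄ = 1304994.18 mm³, ΣAȲ = 2402677.37 mm³.
X̄ = 1304994.18/21568.32 = 60.51 mm; Ȳ = 2402677.37/21568.32 = 111.40 mm.

X̄ = 60.51 mm, Ȳ = 111.40 mm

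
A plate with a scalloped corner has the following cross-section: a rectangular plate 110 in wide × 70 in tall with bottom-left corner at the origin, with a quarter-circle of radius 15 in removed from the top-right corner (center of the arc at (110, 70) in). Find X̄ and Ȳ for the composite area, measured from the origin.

X̄ = 53.86 in, Ȳ = 34.33 in

plate: A = 110 × 70 = 7700.00, centroid at (55.00, 35.00).
removed quarter-circle: A = −¼π·15² = -176.71, centroid at (103.63, 63.63).
ΣA = 7523.29 in², ΣAX̄ = 405186.40 in³, ΣAȲ = 258254.98 in³.
X̄ = 405186.40/7523.29 = 53.86 in; Ȳ = 258254.98/7523.29 = 34.33 in.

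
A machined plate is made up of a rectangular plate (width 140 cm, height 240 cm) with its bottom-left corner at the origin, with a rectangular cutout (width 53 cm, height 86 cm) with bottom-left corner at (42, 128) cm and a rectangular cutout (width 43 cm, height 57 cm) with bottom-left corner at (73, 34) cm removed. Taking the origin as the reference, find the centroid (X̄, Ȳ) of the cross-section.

Part | A | x̄ᵢ | ȳᵢ | A·x̄ᵢ | A·ȳᵢ
plate | 33600.00 | 70.00 | 120.00 | 2352000.00 | 4032000.00
hole 1 | -4558.00 | 68.50 | 171.00 | -312223.00 | -779418.00
hole 2 | -2451.00 | 94.50 | 62.50 | -231619.50 | -153187.50
Σ | 26591.00 |  |  | 1808157.50 | 3099394.50
X̄ = 1808157.50 / 26591.00 = 68.00 cm
Ȳ = 3099394.50 / 26591.00 = 116.56 cm

X̄ = 68.00 cm, Ȳ = 116.56 cm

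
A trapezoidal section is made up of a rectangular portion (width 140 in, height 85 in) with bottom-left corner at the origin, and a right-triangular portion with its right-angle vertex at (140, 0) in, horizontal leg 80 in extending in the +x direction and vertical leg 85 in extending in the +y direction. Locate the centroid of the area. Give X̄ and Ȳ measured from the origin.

X̄ = 91.48 in, Ȳ = 39.35 in

rectangular portion: A = 140 × 85 = 11900.00, centroid at (70.00, 42.50).
triangular portion: A = ½·80·85 = 3400.00, centroid at (166.67, 28.33).
ΣA = 15300.00 in²
ΣAX̄ = (11900.00)(70.00) + (3400.00)(166.67) = 1399666.67 in³
ΣAȲ = (11900.00)(42.50) + (3400.00)(28.33) = 602083.33 in³
X̄ = 1399666.67 / 15300.00 = 91.48 in
Ȳ = 602083.33 / 15300.00 = 39.35 in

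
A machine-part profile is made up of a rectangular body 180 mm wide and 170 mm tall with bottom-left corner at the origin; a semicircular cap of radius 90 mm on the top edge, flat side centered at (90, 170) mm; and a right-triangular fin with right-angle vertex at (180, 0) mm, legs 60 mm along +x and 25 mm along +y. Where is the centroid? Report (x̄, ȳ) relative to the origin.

x̄ = 91.87 mm, ȳ = 119.26 mm

rectangular body: A = 180 × 170 = 30600.00, centroid at (90.00, 85.00).
semicircular top: A = ½π·90² = 12723.45, centroid at (90.00, 208.20).
triangular fin: A = ½·60·25 = 750.00, centroid at (200.00, 8.33).
ΣA = 44073.45 mm²
ΣAx̄ = (30600.00)(90.00) + (12723.45)(90.00) + (750.00)(200.00) = 4049110.52 mm³
ΣAȳ = (30600.00)(85.00) + (12723.45)(208.20) + (750.00)(8.33) = 5256236.54 mm³
x̄ = 4049110.52 / 44073.45 = 91.87 mm
ȳ = 5256236.54 / 44073.45 = 119.26 mm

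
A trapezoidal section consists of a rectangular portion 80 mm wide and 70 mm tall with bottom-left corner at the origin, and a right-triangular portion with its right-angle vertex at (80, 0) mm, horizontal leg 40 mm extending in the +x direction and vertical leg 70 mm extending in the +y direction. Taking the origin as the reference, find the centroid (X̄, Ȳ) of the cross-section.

X̄ = 50.67 mm, Ȳ = 32.67 mm

Part | A | x̄ᵢ | ȳᵢ | A·x̄ᵢ | A·ȳᵢ
rectangular portion | 5600.00 | 40.00 | 35.00 | 224000.00 | 196000.00
triangular portion | 1400.00 | 93.33 | 23.33 | 130666.67 | 32666.67
Σ | 7000.00 |  |  | 354666.67 | 228666.67
X̄ = 354666.67 / 7000.00 = 50.67 mm
Ȳ = 228666.67 / 7000.00 = 32.67 mm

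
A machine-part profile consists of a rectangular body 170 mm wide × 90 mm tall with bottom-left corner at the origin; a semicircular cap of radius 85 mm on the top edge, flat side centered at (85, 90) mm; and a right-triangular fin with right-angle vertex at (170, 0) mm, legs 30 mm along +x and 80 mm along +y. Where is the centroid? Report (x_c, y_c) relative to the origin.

x_c = 89.09 mm, y_c = 77.25 mm

rectangular body: A = 170 × 90 = 15300.00, centroid at (85.00, 45.00).
semicircular top: A = ½π·85² = 11349.00, centroid at (85.00, 126.08).
triangular fin: A = ½·30·80 = 1200.00, centroid at (180.00, 26.67).
ΣA = 27849.00 mm², ΣAx_c = 2481165.29 mm³, ΣAy_c = 2151326.98 mm³.
x_c = 2481165.29/27849.00 = 89.09 mm; y_c = 2151326.98/27849.00 = 77.25 mm.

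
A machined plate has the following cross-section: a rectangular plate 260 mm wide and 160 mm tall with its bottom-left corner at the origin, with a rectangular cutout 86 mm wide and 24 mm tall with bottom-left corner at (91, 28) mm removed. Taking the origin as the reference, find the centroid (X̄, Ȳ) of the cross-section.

X̄ = 129.79 mm, Ȳ = 82.09 mm

plate: A = 260 × 160 = 41600.00, centroid at (130.00, 80.00).
hole: A = −(86 × 24) = -2064.00, centroid at (134.00, 40.00).
ΣA = 39536.00 mm²
ΣAX̄ = (41600.00)(130.00) + (-2064.00)(134.00) = 5131424.00 mm³
ΣAȲ = (41600.00)(80.00) + (-2064.00)(40.00) = 3245440.00 mm³
X̄ = 5131424.00 / 39536.00 = 129.79 mm
Ȳ = 3245440.00 / 39536.00 = 82.09 mm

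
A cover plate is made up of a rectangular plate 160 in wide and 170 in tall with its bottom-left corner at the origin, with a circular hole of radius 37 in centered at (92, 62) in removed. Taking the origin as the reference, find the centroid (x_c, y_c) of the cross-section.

x_c = 77.75 in, y_c = 89.32 in

plate: A = 160 × 170 = 27200.00, centroid at (80.00, 85.00).
hole: A = −π·37² = -4300.84, centroid at (92.00, 62.00).
ΣA = 22899.16 in²
ΣAx_c = (27200.00)(80.00) + (-4300.84)(92.00) = 1780322.69 in³
ΣAy_c = (27200.00)(85.00) + (-4300.84)(62.00) = 2045347.90 in³
x_c = 1780322.69 / 22899.16 = 77.75 in
y_c = 2045347.90 / 22899.16 = 89.32 in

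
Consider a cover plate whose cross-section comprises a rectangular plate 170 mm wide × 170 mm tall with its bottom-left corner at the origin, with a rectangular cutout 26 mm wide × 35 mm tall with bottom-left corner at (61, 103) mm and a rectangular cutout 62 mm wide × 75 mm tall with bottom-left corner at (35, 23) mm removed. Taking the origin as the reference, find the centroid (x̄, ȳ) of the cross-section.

plate: A = 170 × 170 = 28900.00, centroid at (85.00, 85.00).
hole 1: A = −(26 × 35) = -910.00, centroid at (74.00, 120.50).
hole 2: A = −(62 × 75) = -4650.00, centroid at (66.00, 60.50).
ΣA = 23340.00 mm², ΣAx̄ = 2082260.00 mm³, ΣAȳ = 2065520.00 mm³.
x̄ = 2082260.00/23340.00 = 89.21 mm; ȳ = 2065520.00/23340.00 = 88.50 mm.

x̄ = 89.21 mm, ȳ = 88.50 mm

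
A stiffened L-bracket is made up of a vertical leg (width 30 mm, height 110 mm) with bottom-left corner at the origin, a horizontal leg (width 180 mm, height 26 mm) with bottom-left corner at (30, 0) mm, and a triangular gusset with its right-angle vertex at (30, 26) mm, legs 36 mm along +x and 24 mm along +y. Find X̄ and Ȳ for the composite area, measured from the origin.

vertical leg: A = 30 × 110 = 3300.00, centroid at (15.00, 55.00).
horizontal leg: A = 180 × 26 = 4680.00, centroid at (120.00, 13.00).
gusset: A = ½·36·24 = 432.00, centroid at (42.00, 34.00).
ΣA = 8412.00 mm², ΣAX̄ = 629244.00 mm³, ΣAȲ = 257028.00 mm³.
X̄ = 629244.00/8412.00 = 74.80 mm; Ȳ = 257028.00/8412.00 = 30.55 mm.

X̄ = 74.80 mm, Ȳ = 30.55 mm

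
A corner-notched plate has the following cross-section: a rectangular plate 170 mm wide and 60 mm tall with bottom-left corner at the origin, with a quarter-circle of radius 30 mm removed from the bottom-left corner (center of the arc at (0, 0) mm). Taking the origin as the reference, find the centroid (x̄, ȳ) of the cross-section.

x̄ = 90.38 mm, ȳ = 31.29 mm

Part | A | x̄ᵢ | ȳᵢ | A·x̄ᵢ | A·ȳᵢ
plate | 10200.00 | 85.00 | 30.00 | 867000.00 | 306000.00
removed quarter-circle | -706.86 | 12.73 | 12.73 | -9000.00 | -9000.00
Σ | 9493.14 |  |  | 858000.00 | 297000.00
x̄ = 858000.00 / 9493.14 = 90.38 mm
ȳ = 297000.00 / 9493.14 = 31.29 mm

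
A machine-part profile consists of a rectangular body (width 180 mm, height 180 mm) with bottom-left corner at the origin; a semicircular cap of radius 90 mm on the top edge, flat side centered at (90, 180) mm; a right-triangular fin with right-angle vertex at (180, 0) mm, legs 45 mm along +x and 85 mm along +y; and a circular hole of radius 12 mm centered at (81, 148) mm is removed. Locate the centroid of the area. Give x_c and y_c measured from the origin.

x_c = 94.40 mm, y_c = 121.92 mm

rectangular body: A = 180 × 180 = 32400.00, centroid at (90.00, 90.00).
semicircular top: A = ½π·90² = 12723.45, centroid at (90.00, 218.20).
triangular fin: A = ½·45·85 = 1912.50, centroid at (195.00, 28.33).
hole: A = −π·12² = -452.39, centroid at (81.00, 148.00).
ΣA = 46583.56 mm², ΣAx_c = 4397404.49 mm³, ΣAy_c = 5679454.92 mm³.
x_c = 4397404.49/46583.56 = 94.40 mm; y_c = 5679454.92/46583.56 = 121.92 mm.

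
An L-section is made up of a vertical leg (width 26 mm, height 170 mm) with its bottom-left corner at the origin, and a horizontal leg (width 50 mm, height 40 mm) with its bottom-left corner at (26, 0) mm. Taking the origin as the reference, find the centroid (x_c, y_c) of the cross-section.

x_c = 24.84 mm, y_c = 64.75 mm

vertical leg: A = 26 × 170 = 4420.00, centroid at (13.00, 85.00).
horizontal leg: A = 50 × 40 = 2000.00, centroid at (51.00, 20.00).
ΣA = 6420.00 mm²
ΣAx_c = (4420.00)(13.00) + (2000.00)(51.00) = 159460.00 mm³
ΣAy_c = (4420.00)(85.00) + (2000.00)(20.00) = 415700.00 mm³
x_c = 159460.00 / 6420.00 = 24.84 mm
y_c = 415700.00 / 6420.00 = 64.75 mm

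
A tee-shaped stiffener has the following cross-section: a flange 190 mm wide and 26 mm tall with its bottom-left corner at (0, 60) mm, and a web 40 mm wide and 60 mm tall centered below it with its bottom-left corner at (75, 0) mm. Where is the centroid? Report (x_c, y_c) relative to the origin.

web: A = 40 × 60 = 2400.00, centroid at (95.00, 30.00).
flange: A = 190 × 26 = 4940.00, centroid at (95.00, 73.00).
ΣA = 7340.00 mm²
ΣAx_c = (2400.00)(95.00) + (4940.00)(95.00) = 697300.00 mm³
ΣAy_c = (2400.00)(30.00) + (4940.00)(73.00) = 432620.00 mm³
x_c = 697300.00 / 7340.00 = 95.00 mm
y_c = 432620.00 / 7340.00 = 58.94 mm

x_c = 95.00 mm, y_c = 58.94 mm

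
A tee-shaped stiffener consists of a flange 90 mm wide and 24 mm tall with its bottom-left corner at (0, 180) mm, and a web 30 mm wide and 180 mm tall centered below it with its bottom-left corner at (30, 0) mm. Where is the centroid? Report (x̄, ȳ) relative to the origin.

x̄ = 45.00 mm, ȳ = 119.14 mm

web: A = 30 × 180 = 5400.00, centroid at (45.00, 90.00).
flange: A = 90 × 24 = 2160.00, centroid at (45.00, 192.00).
ΣA = 7560.00 mm²
ΣAx̄ = (5400.00)(45.00) + (2160.00)(45.00) = 340200.00 mm³
ΣAȳ = (5400.00)(90.00) + (2160.00)(192.00) = 900720.00 mm³
x̄ = 340200.00 / 7560.00 = 45.00 mm
ȳ = 900720.00 / 7560.00 = 119.14 mm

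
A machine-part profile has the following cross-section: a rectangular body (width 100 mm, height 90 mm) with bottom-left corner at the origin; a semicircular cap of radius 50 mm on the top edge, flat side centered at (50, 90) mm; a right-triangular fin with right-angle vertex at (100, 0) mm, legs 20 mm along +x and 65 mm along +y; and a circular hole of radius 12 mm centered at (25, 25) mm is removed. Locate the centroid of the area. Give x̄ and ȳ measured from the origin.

rectangular body: A = 100 × 90 = 9000.00, centroid at (50.00, 45.00).
semicircular top: A = ½π·50² = 3926.99, centroid at (50.00, 111.22).
triangular fin: A = ½·20·65 = 650.00, centroid at (106.67, 21.67).
hole: A = −π·12² = -452.39, centroid at (25.00, 25.00).
ΣA = 13124.60 mm², ΣAx̄ = 704373.14 mm³, ΣAȳ = 844536.11 mm³.
x̄ = 704373.14/13124.60 = 53.67 mm; ȳ = 844536.11/13124.60 = 64.35 mm.

x̄ = 53.67 mm, ȳ = 64.35 mm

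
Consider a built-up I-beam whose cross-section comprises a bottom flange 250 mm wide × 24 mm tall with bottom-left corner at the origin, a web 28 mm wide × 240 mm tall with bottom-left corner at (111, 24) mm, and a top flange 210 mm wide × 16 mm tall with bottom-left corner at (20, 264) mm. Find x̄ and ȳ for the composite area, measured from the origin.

Part | A | x̄ᵢ | ȳᵢ | A·x̄ᵢ | A·ȳᵢ
bottom flange | 6000.00 | 125.00 | 12.00 | 750000.00 | 72000.00
web | 6720.00 | 125.00 | 144.00 | 840000.00 | 967680.00
top flange | 3360.00 | 125.00 | 272.00 | 420000.00 | 913920.00
Σ | 16080.00 |  |  | 2010000.00 | 1953600.00
x̄ = 2010000.00 / 16080.00 = 125.00 mm
ȳ = 1953600.00 / 16080.00 = 121.49 mm

x̄ = 125.00 mm, ȳ = 121.49 mm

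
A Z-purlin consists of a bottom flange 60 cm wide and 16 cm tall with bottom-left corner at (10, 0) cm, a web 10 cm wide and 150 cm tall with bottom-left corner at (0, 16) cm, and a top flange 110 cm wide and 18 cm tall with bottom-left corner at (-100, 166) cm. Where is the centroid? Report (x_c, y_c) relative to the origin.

Part | A | x̄ᵢ | ȳᵢ | A·x̄ᵢ | A·ȳᵢ
bottom flange | 960.00 | 40.00 | 8.00 | 38400.00 | 7680.00
web | 1500.00 | 5.00 | 91.00 | 7500.00 | 136500.00
top flange | 1980.00 | -45.00 | 175.00 | -89100.00 | 346500.00
Σ | 4440.00 |  |  | -43200.00 | 490680.00
x_c = -43200.00 / 4440.00 = -9.73 cm
y_c = 490680.00 / 4440.00 = 110.51 cm

x_c = -9.73 cm, y_c = 110.51 cm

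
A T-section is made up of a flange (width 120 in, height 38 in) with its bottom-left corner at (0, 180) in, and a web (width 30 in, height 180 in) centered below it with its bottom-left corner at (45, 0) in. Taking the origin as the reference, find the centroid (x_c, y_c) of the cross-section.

x_c = 60.00 in, y_c = 139.90 in

web: A = 30 × 180 = 5400.00, centroid at (60.00, 90.00).
flange: A = 120 × 38 = 4560.00, centroid at (60.00, 199.00).
ΣA = 9960.00 in², ΣAx_c = 597600.00 in³, ΣAy_c = 1393440.00 in³.
x_c = 597600.00/9960.00 = 60.00 in; y_c = 1393440.00/9960.00 = 139.90 in.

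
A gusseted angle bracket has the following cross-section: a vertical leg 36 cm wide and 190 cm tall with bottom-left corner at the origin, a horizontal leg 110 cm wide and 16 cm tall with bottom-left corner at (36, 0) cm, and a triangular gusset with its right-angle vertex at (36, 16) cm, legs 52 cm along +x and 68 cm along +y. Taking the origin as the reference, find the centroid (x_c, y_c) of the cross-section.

vertical leg: A = 36 × 190 = 6840.00, centroid at (18.00, 95.00).
horizontal leg: A = 110 × 16 = 1760.00, centroid at (91.00, 8.00).
gusset: A = ½·52·68 = 1768.00, centroid at (53.33, 38.67).
ΣA = 10368.00 cm², ΣAx_c = 377573.33 cm³, ΣAy_c = 732242.67 cm³.
x_c = 377573.33/10368.00 = 36.42 cm; y_c = 732242.67/10368.00 = 70.63 cm.

x_c = 36.42 cm, y_c = 70.63 cm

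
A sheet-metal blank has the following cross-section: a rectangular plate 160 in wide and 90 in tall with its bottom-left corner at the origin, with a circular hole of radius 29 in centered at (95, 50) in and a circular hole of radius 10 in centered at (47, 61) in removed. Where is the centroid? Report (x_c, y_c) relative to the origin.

plate: A = 160 × 90 = 14400.00, centroid at (80.00, 45.00).
hole 1: A = −π·29² = -2642.08, centroid at (95.00, 50.00).
hole 2: A = −π·10² = -314.16, centroid at (47.00, 61.00).
ΣA = 11443.76 in²
ΣAx_c = (14400.00)(80.00) + (-2642.08)(95.00) + (-314.16)(47.00) = 886236.97 in³
ΣAy_c = (14400.00)(45.00) + (-2642.08)(50.00) + (-314.16)(61.00) = 496732.31 in³
x_c = 886236.97 / 11443.76 = 77.44 in
y_c = 496732.31 / 11443.76 = 43.41 in

x_c = 77.44 in, y_c = 43.41 in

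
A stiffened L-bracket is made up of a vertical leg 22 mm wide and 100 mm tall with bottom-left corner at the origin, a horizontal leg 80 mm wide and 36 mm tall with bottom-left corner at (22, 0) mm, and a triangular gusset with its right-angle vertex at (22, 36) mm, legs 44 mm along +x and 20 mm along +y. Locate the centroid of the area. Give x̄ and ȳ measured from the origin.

x̄ = 39.65 mm, ȳ = 32.72 mm

vertical leg: A = 22 × 100 = 2200.00, centroid at (11.00, 50.00).
horizontal leg: A = 80 × 36 = 2880.00, centroid at (62.00, 18.00).
gusset: A = ½·44·20 = 440.00, centroid at (36.67, 42.67).
ΣA = 5520.00 mm², ΣAx̄ = 218893.33 mm³, ΣAȳ = 180613.33 mm³.
x̄ = 218893.33/5520.00 = 39.65 mm; ȳ = 180613.33/5520.00 = 32.72 mm.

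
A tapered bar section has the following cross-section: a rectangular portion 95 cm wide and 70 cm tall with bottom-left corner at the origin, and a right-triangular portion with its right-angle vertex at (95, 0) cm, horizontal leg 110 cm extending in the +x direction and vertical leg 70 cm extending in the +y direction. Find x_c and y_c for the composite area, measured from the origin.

rectangular portion: A = 95 × 70 = 6650.00, centroid at (47.50, 35.00).
triangular portion: A = ½·110·70 = 3850.00, centroid at (131.67, 23.33).
ΣA = 10500.00 cm²
ΣAx_c = (6650.00)(47.50) + (3850.00)(131.67) = 822791.67 cm³
ΣAy_c = (6650.00)(35.00) + (3850.00)(23.33) = 322583.33 cm³
x_c = 822791.67 / 10500.00 = 78.36 cm
y_c = 322583.33 / 10500.00 = 30.72 cm

x_c = 78.36 cm, y_c = 30.72 cm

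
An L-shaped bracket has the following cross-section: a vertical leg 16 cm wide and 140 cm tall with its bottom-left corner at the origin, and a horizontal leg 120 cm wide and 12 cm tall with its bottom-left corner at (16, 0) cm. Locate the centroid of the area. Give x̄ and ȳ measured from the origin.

x̄ = 34.61 cm, ȳ = 44.96 cm

vertical leg: A = 16 × 140 = 2240.00, centroid at (8.00, 70.00).
horizontal leg: A = 120 × 12 = 1440.00, centroid at (76.00, 6.00).
ΣA = 3680.00 cm², ΣAx̄ = 127360.00 cm³, ΣAȳ = 165440.00 cm³.
x̄ = 127360.00/3680.00 = 34.61 cm; ȳ = 165440.00/3680.00 = 44.96 cm.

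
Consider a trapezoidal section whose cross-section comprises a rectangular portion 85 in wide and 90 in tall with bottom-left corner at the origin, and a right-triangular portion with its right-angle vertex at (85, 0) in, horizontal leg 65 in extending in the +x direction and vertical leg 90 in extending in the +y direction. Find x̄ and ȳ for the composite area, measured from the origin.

Part | A | x̄ᵢ | ȳᵢ | A·x̄ᵢ | A·ȳᵢ
rectangular portion | 7650.00 | 42.50 | 45.00 | 325125.00 | 344250.00
triangular portion | 2925.00 | 106.67 | 30.00 | 312000.00 | 87750.00
Σ | 10575.00 |  |  | 637125.00 | 432000.00
x̄ = 637125.00 / 10575.00 = 60.25 in
ȳ = 432000.00 / 10575.00 = 40.85 in

x̄ = 60.25 in, ȳ = 40.85 in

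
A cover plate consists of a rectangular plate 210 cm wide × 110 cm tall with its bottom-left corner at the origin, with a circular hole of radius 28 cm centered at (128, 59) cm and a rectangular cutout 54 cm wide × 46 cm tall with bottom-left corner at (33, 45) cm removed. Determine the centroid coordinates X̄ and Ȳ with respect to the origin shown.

X̄ = 108.04 cm, Ȳ = 52.68 cm

plate: A = 210 × 110 = 23100.00, centroid at (105.00, 55.00).
hole 1: A = −π·28² = -2463.01, centroid at (128.00, 59.00).
hole 2: A = −(54 × 46) = -2484.00, centroid at (60.00, 68.00).
ΣA = 18152.99 cm², ΣAX̄ = 1961194.89 cm³, ΣAȲ = 956270.49 cm³.
X̄ = 1961194.89/18152.99 = 108.04 cm; Ȳ = 956270.49/18152.99 = 52.68 cm.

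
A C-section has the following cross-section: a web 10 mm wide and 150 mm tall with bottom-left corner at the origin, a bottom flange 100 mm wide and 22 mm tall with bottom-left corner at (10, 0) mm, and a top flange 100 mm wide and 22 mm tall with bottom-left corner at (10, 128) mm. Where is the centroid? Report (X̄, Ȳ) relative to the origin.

Part | A | x̄ᵢ | ȳᵢ | A·x̄ᵢ | A·ȳᵢ
web | 1500.00 | 5.00 | 75.00 | 7500.00 | 112500.00
bottom flange | 2200.00 | 60.00 | 11.00 | 132000.00 | 24200.00
top flange | 2200.00 | 60.00 | 139.00 | 132000.00 | 305800.00
Σ | 5900.00 |  |  | 271500.00 | 442500.00
X̄ = 271500.00 / 5900.00 = 46.02 mm
Ȳ = 442500.00 / 5900.00 = 75.00 mm

X̄ = 46.02 mm, Ȳ = 75.00 mm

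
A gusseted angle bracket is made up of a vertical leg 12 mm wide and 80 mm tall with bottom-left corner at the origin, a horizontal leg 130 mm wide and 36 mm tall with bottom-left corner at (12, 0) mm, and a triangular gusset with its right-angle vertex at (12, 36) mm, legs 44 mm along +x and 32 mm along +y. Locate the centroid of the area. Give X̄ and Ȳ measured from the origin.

Part | A | x̄ᵢ | ȳᵢ | A·x̄ᵢ | A·ȳᵢ
vertical leg | 960.00 | 6.00 | 40.00 | 5760.00 | 38400.00
horizontal leg | 4680.00 | 77.00 | 18.00 | 360360.00 | 84240.00
gusset | 704.00 | 26.67 | 46.67 | 18773.33 | 32853.33
Σ | 6344.00 |  |  | 384893.33 | 155493.33
X̄ = 384893.33 / 6344.00 = 60.67 mm
Ȳ = 155493.33 / 6344.00 = 24.51 mm

X̄ = 60.67 mm, Ȳ = 24.51 mm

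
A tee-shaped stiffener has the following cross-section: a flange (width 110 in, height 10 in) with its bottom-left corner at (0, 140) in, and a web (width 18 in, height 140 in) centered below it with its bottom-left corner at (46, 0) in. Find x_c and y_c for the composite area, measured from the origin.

Part | A | x̄ᵢ | ȳᵢ | A·x̄ᵢ | A·ȳᵢ
web | 2520.00 | 55.00 | 70.00 | 138600.00 | 176400.00
flange | 1100.00 | 55.00 | 145.00 | 60500.00 | 159500.00
Σ | 3620.00 |  |  | 199100.00 | 335900.00
x_c = 199100.00 / 3620.00 = 55.00 in
y_c = 335900.00 / 3620.00 = 92.79 in

x_c = 55.00 in, y_c = 92.79 in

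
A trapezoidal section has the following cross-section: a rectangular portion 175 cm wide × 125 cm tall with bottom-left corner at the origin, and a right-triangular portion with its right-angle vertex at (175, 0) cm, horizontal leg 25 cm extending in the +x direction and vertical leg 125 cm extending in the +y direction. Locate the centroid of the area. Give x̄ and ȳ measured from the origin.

rectangular portion: A = 175 × 125 = 21875.00, centroid at (87.50, 62.50).
triangular portion: A = ½·25·125 = 1562.50, centroid at (183.33, 41.67).
ΣA = 23437.50 cm²
ΣAx̄ = (21875.00)(87.50) + (1562.50)(183.33) = 2200520.83 cm³
ΣAȳ = (21875.00)(62.50) + (1562.50)(41.67) = 1432291.67 cm³
x̄ = 2200520.83 / 23437.50 = 93.89 cm
ȳ = 1432291.67 / 23437.50 = 61.11 cm

x̄ = 93.89 cm, ȳ = 61.11 cm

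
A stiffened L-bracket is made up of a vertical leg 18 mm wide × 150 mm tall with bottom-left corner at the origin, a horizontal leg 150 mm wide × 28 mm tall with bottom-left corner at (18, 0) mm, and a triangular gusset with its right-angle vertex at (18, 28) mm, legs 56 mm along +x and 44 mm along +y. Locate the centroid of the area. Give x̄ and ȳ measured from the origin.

vertical leg: A = 18 × 150 = 2700.00, centroid at (9.00, 75.00).
horizontal leg: A = 150 × 28 = 4200.00, centroid at (93.00, 14.00).
gusset: A = ½·56·44 = 1232.00, centroid at (36.67, 42.67).
ΣA = 8132.00 mm²
ΣAx̄ = (2700.00)(9.00) + (4200.00)(93.00) + (1232.00)(36.67) = 460073.33 mm³
ΣAȳ = (2700.00)(75.00) + (4200.00)(14.00) + (1232.00)(42.67) = 313865.33 mm³
x̄ = 460073.33 / 8132.00 = 56.58 mm
ȳ = 313865.33 / 8132.00 = 38.60 mm

x̄ = 56.58 mm, ȳ = 38.60 mm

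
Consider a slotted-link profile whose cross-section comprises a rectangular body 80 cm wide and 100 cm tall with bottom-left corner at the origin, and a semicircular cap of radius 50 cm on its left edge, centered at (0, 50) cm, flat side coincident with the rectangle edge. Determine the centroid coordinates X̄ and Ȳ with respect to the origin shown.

X̄ = 19.84 cm, Ȳ = 50.00 cm

Part | A | x̄ᵢ | ȳᵢ | A·x̄ᵢ | A·ȳᵢ
rectangular body | 8000.00 | 40.00 | 50.00 | 320000.00 | 400000.00
semicircular end | 3926.99 | -21.22 | 50.00 | -83333.33 | 196349.54
Σ | 11926.99 |  |  | 236666.67 | 596349.54
X̄ = 236666.67 / 11926.99 = 19.84 cm
Ȳ = 596349.54 / 11926.99 = 50.00 cm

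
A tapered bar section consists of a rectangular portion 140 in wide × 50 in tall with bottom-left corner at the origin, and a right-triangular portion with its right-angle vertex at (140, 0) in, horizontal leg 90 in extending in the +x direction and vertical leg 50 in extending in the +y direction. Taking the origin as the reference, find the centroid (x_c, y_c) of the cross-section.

rectangular portion: A = 140 × 50 = 7000.00, centroid at (70.00, 25.00).
triangular portion: A = ½·90·50 = 2250.00, centroid at (170.00, 16.67).
ΣA = 9250.00 in²
ΣAx_c = (7000.00)(70.00) + (2250.00)(170.00) = 872500.00 in³
ΣAy_c = (7000.00)(25.00) + (2250.00)(16.67) = 212500.00 in³
x_c = 872500.00 / 9250.00 = 94.32 in
y_c = 212500.00 / 9250.00 = 22.97 in

x_c = 94.32 in, y_c = 22.97 in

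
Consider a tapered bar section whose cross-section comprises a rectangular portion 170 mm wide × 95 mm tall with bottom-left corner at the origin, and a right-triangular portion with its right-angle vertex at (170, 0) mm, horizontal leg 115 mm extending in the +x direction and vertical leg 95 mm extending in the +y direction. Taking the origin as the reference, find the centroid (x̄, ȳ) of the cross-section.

x̄ = 116.17 mm, ȳ = 43.50 mm

rectangular portion: A = 170 × 95 = 16150.00, centroid at (85.00, 47.50).
triangular portion: A = ½·115·95 = 5462.50, centroid at (208.33, 31.67).
ΣA = 21612.50 mm², ΣAx̄ = 2510770.83 mm³, ΣAȳ = 940104.17 mm³.
x̄ = 2510770.83/21612.50 = 116.17 mm; ȳ = 940104.17/21612.50 = 43.50 mm.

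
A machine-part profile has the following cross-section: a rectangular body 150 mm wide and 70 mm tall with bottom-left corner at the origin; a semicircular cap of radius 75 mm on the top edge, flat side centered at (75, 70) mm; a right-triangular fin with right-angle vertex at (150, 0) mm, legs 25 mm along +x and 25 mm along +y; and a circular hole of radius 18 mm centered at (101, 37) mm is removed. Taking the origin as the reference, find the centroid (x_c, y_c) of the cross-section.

Part | A | x̄ᵢ | ȳᵢ | A·x̄ᵢ | A·ȳᵢ
rectangular body | 10500.00 | 75.00 | 35.00 | 787500.00 | 367500.00
semicircular top | 8835.73 | 75.00 | 101.83 | 662679.70 | 899751.05
triangular fin | 312.50 | 158.33 | 8.33 | 49479.17 | 2604.17
hole | -1017.88 | 101.00 | 37.00 | -102805.48 | -37661.41
Σ | 18630.35 |  |  | 1396853.39 | 1232193.81
x_c = 1396853.39 / 18630.35 = 74.98 mm
y_c = 1232193.81 / 18630.35 = 66.14 mm

x_c = 74.98 mm, y_c = 66.14 mm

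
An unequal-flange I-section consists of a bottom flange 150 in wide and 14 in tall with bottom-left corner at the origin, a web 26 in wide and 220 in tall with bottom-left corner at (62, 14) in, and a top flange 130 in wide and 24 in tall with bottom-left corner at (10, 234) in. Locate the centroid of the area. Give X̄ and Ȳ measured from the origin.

X̄ = 75.00 in, Ȳ = 136.33 in

bottom flange: A = 150 × 14 = 2100.00, centroid at (75.00, 7.00).
web: A = 26 × 220 = 5720.00, centroid at (75.00, 124.00).
top flange: A = 130 × 24 = 3120.00, centroid at (75.00, 246.00).
ΣA = 10940.00 in²
ΣAX̄ = (2100.00)(75.00) + (5720.00)(75.00) + (3120.00)(75.00) = 820500.00 in³
ΣAȲ = (2100.00)(7.00) + (5720.00)(124.00) + (3120.00)(246.00) = 1491500.00 in³
X̄ = 820500.00 / 10940.00 = 75.00 in
Ȳ = 1491500.00 / 10940.00 = 136.33 in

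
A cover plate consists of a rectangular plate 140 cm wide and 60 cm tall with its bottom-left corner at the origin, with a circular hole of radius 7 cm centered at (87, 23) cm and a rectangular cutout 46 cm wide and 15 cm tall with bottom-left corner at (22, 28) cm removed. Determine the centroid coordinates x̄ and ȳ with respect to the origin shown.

plate: A = 140 × 60 = 8400.00, centroid at (70.00, 30.00).
hole 1: A = −π·7² = -153.94, centroid at (87.00, 23.00).
hole 2: A = −(46 × 15) = -690.00, centroid at (45.00, 35.50).
ΣA = 7556.06 cm²
ΣAx̄ = (8400.00)(70.00) + (-153.94)(87.00) + (-690.00)(45.00) = 543557.39 cm³
ΣAȳ = (8400.00)(30.00) + (-153.94)(23.00) + (-690.00)(35.50) = 223964.43 cm³
x̄ = 543557.39 / 7556.06 = 71.94 cm
ȳ = 223964.43 / 7556.06 = 29.64 cm

x̄ = 71.94 cm, ȳ = 29.64 cm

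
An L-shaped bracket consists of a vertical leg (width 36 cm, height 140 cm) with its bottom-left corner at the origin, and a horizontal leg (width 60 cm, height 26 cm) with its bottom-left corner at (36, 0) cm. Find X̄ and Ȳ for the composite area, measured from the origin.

X̄ = 29.35 cm, Ȳ = 56.53 cm

vertical leg: A = 36 × 140 = 5040.00, centroid at (18.00, 70.00).
horizontal leg: A = 60 × 26 = 1560.00, centroid at (66.00, 13.00).
ΣA = 6600.00 cm², ΣAX̄ = 193680.00 cm³, ΣAȲ = 373080.00 cm³.
X̄ = 193680.00/6600.00 = 29.35 cm; Ȳ = 373080.00/6600.00 = 56.53 cm.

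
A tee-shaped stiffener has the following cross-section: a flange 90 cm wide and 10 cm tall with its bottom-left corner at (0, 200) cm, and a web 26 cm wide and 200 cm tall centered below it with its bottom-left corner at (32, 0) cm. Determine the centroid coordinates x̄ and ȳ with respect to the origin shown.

x̄ = 45.00 cm, ȳ = 115.49 cm

Part | A | x̄ᵢ | ȳᵢ | A·x̄ᵢ | A·ȳᵢ
web | 5200.00 | 45.00 | 100.00 | 234000.00 | 520000.00
flange | 900.00 | 45.00 | 205.00 | 40500.00 | 184500.00
Σ | 6100.00 |  |  | 274500.00 | 704500.00
x̄ = 274500.00 / 6100.00 = 45.00 cm
ȳ = 704500.00 / 6100.00 = 115.49 cm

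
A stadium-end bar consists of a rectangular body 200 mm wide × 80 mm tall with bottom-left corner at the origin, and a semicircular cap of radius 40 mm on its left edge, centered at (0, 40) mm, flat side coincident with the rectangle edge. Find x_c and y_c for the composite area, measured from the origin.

Part | A | x̄ᵢ | ȳᵢ | A·x̄ᵢ | A·ȳᵢ
rectangular body | 16000.00 | 100.00 | 40.00 | 1600000.00 | 640000.00
semicircular end | 2513.27 | -16.98 | 40.00 | -42666.67 | 100530.96
Σ | 18513.27 |  |  | 1557333.33 | 740530.96
x_c = 1557333.33 / 18513.27 = 84.12 mm
y_c = 740530.96 / 18513.27 = 40.00 mm

x_c = 84.12 mm, y_c = 40.00 mm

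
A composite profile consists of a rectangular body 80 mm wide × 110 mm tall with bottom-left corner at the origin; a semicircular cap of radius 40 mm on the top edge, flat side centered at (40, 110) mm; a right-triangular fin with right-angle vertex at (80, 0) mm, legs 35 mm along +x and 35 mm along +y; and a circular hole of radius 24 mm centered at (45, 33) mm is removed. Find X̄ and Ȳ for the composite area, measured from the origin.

rectangular body: A = 80 × 110 = 8800.00, centroid at (40.00, 55.00).
semicircular top: A = ½π·40² = 2513.27, centroid at (40.00, 126.98).
triangular fin: A = ½·35·35 = 612.50, centroid at (91.67, 11.67).
hole: A = −π·24² = -1809.56, centroid at (45.00, 33.00).
ΣA = 10116.22 mm²
ΣAX̄ = (8800.00)(40.00) + (2513.27)(40.00) + (612.50)(91.67) + (-1809.56)(45.00) = 427246.72 mm³
ΣAȲ = (8800.00)(55.00) + (2513.27)(126.98) + (612.50)(11.67) + (-1809.56)(33.00) = 750557.26 mm³
X̄ = 427246.72 / 10116.22 = 42.23 mm
Ȳ = 750557.26 / 10116.22 = 74.19 mm

X̄ = 42.23 mm, Ȳ = 74.19 mm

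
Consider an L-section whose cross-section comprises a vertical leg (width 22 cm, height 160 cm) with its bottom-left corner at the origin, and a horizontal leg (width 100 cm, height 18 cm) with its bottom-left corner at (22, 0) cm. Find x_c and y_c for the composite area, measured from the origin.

Part | A | x̄ᵢ | ȳᵢ | A·x̄ᵢ | A·ȳᵢ
vertical leg | 3520.00 | 11.00 | 80.00 | 38720.00 | 281600.00
horizontal leg | 1800.00 | 72.00 | 9.00 | 129600.00 | 16200.00
Σ | 5320.00 |  |  | 168320.00 | 297800.00
x_c = 168320.00 / 5320.00 = 31.64 cm
y_c = 297800.00 / 5320.00 = 55.98 cm

x_c = 31.64 cm, y_c = 55.98 cm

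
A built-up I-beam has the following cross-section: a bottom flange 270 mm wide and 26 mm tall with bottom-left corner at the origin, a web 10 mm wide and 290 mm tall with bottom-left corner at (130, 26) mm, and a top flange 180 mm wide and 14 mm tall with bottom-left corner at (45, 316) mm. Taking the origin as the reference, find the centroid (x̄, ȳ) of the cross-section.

x̄ = 135.00 mm, ȳ = 112.63 mm

bottom flange: A = 270 × 26 = 7020.00, centroid at (135.00, 13.00).
web: A = 10 × 290 = 2900.00, centroid at (135.00, 171.00).
top flange: A = 180 × 14 = 2520.00, centroid at (135.00, 323.00).
ΣA = 12440.00 mm², ΣAx̄ = 1679400.00 mm³, ΣAȳ = 1401120.00 mm³.
x̄ = 1679400.00/12440.00 = 135.00 mm; ȳ = 1401120.00/12440.00 = 112.63 mm.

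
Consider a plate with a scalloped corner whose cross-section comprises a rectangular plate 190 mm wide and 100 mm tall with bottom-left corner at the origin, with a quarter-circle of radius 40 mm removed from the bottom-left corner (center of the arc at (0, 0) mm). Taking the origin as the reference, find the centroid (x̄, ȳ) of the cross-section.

x̄ = 100.53 mm, ȳ = 52.34 mm

plate: A = 190 × 100 = 19000.00, centroid at (95.00, 50.00).
removed quarter-circle: A = −¼π·40² = -1256.64, centroid at (16.98, 16.98).
ΣA = 17743.36 mm²
ΣAx̄ = (19000.00)(95.00) + (-1256.64)(16.98) = 1783666.67 mm³
ΣAȳ = (19000.00)(50.00) + (-1256.64)(16.98) = 928666.67 mm³
x̄ = 1783666.67 / 17743.36 = 100.53 mm
ȳ = 928666.67 / 17743.36 = 52.34 mm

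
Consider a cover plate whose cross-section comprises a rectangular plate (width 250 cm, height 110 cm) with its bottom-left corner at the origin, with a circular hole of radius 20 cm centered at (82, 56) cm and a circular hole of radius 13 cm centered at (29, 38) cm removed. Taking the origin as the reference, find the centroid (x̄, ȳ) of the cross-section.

x̄ = 129.08 cm, ȳ = 55.30 cm

plate: A = 250 × 110 = 27500.00, centroid at (125.00, 55.00).
hole 1: A = −π·20² = -1256.64, centroid at (82.00, 56.00).
hole 2: A = −π·13² = -530.93, centroid at (29.00, 38.00).
ΣA = 25712.43 cm²
ΣAx̄ = (27500.00)(125.00) + (-1256.64)(82.00) + (-530.93)(29.00) = 3319058.82 cm³
ΣAȳ = (27500.00)(55.00) + (-1256.64)(56.00) + (-530.93)(38.00) = 1421953.02 cm³
x̄ = 3319058.82 / 25712.43 = 129.08 cm
ȳ = 1421953.02 / 25712.43 = 55.30 cm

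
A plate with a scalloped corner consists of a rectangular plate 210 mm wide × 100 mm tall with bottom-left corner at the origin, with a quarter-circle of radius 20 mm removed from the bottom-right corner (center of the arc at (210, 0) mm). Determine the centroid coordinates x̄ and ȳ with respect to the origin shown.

Part | A | x̄ᵢ | ȳᵢ | A·x̄ᵢ | A·ȳᵢ
plate | 21000.00 | 105.00 | 50.00 | 2205000.00 | 1050000.00
removed quarter-circle | -314.16 | 201.51 | 8.49 | -63306.78 | -2666.67
Σ | 20685.84 |  |  | 2141693.22 | 1047333.33
x̄ = 2141693.22 / 20685.84 = 103.53 mm
ȳ = 1047333.33 / 20685.84 = 50.63 mm

x̄ = 103.53 mm, ȳ = 50.63 mm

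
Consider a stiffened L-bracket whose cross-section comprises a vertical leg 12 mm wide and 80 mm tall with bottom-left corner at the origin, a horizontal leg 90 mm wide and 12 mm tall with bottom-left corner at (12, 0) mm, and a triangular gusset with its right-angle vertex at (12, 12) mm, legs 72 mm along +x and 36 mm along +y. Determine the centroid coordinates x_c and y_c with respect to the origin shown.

x_c = 34.17 mm, y_c = 22.78 mm

Part | A | x̄ᵢ | ȳᵢ | A·x̄ᵢ | A·ȳᵢ
vertical leg | 960.00 | 6.00 | 40.00 | 5760.00 | 38400.00
horizontal leg | 1080.00 | 57.00 | 6.00 | 61560.00 | 6480.00
gusset | 1296.00 | 36.00 | 24.00 | 46656.00 | 31104.00
Σ | 3336.00 |  |  | 113976.00 | 75984.00
x_c = 113976.00 / 3336.00 = 34.17 mm
y_c = 75984.00 / 3336.00 = 22.78 mm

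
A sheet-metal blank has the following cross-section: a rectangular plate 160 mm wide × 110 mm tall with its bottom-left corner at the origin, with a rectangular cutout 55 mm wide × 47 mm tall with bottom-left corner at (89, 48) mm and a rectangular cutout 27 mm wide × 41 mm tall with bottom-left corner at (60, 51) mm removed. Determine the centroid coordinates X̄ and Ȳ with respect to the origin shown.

X̄ = 73.73 mm, Ȳ = 50.62 mm

plate: A = 160 × 110 = 17600.00, centroid at (80.00, 55.00).
hole 1: A = −(55 × 47) = -2585.00, centroid at (116.50, 71.50).
hole 2: A = −(27 × 41) = -1107.00, centroid at (73.50, 71.50).
ΣA = 13908.00 mm², ΣAX̄ = 1025483.00 mm³, ΣAȲ = 704022.00 mm³.
X̄ = 1025483.00/13908.00 = 73.73 mm; Ȳ = 704022.00/13908.00 = 50.62 mm.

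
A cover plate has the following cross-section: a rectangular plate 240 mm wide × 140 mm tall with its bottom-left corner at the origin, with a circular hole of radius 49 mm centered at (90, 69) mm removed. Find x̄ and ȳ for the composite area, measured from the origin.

Part | A | x̄ᵢ | ȳᵢ | A·x̄ᵢ | A·ȳᵢ
plate | 33600.00 | 120.00 | 70.00 | 4032000.00 | 2352000.00
hole | -7542.96 | 90.00 | 69.00 | -678866.76 | -520464.51
Σ | 26057.04 |  |  | 3353133.24 | 1831535.49
x̄ = 3353133.24 / 26057.04 = 128.68 mm
ȳ = 1831535.49 / 26057.04 = 70.29 mm

x̄ = 128.68 mm, ȳ = 70.29 mm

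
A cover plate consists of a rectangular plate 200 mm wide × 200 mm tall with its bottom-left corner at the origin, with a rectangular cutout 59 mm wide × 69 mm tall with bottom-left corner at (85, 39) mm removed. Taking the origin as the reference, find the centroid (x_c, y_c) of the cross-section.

x_c = 98.36 mm, y_c = 103.00 mm

plate: A = 200 × 200 = 40000.00, centroid at (100.00, 100.00).
hole: A = −(59 × 69) = -4071.00, centroid at (114.50, 73.50).
ΣA = 35929.00 mm²
ΣAx_c = (40000.00)(100.00) + (-4071.00)(114.50) = 3533870.50 mm³
ΣAy_c = (40000.00)(100.00) + (-4071.00)(73.50) = 3700781.50 mm³
x_c = 3533870.50 / 35929.00 = 98.36 mm
y_c = 3700781.50 / 35929.00 = 103.00 mm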